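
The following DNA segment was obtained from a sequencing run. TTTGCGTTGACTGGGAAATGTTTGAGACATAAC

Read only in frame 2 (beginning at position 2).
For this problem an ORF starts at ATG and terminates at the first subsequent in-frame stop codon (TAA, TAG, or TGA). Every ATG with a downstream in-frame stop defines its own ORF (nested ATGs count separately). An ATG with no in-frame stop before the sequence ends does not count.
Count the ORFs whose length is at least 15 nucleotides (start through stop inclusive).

Frame 2: TTG CGT TGA CTG GGA AAT GTT TGA GAC ATA — no ATG→stop ORF.
No ORF reaches 15 nucleotides. Count = 0.

0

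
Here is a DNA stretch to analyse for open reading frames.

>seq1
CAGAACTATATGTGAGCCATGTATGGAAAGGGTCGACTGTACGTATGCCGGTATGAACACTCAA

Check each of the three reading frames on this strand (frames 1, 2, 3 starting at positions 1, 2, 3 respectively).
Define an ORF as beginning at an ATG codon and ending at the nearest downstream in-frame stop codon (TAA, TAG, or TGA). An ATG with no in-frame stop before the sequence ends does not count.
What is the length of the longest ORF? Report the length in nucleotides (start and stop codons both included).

Frame 1: CAG AAC TAT ATG TGA GCC ATG TAT GGA AAG GGT CGA CTG TAC GTA TGC CGG TAT GAA CAC TCA — ATG at 10, stop TGA at 13 → 6 nt.
Frame 2: AGA ACT ATA TGT GAG CCA TGT ATG GAA AGG GTC GAC TGT ACG TAT GCC GGT ATG AAC ACT CAA — no ATG→stop ORF.
Frame 3: GAA CTA TAT GTG AGC CAT GTA TGG AAA GGG TCG ACT GTA CGT ATG CCG GTA TGA ACA CTC — ATG at 45, stop TGA at 54 → 12 nt.
Longest: frame 3, positions 45–56, 12 nt = 4 codons = 3 aa. → 12 nucleotides.

12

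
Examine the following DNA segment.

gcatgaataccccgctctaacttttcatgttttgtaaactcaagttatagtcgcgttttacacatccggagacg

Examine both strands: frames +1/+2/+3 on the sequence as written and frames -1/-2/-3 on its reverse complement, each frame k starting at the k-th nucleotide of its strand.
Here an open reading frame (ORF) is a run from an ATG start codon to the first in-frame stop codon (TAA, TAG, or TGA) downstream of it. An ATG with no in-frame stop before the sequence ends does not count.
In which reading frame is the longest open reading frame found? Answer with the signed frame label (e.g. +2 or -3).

Reverse complement (5'→3'): CGTCTCCGGATGTGTAAAACGCGACTATAACTTGAGTTTACAAAACATGAAAAGTTAGAGCGGGGTATTCATGC
Frame +1: GCA TGA ATA CCC CGC TCT AAC TTT TCA TGT TTT GTA AAC TCA AGT TAT AGT CGC GTT TTA CAC ATC CGG AGA — no ATG→stop ORF.
Frame +2: CAT GAA TAC CCC GCT CTA ACT TTT CAT GTT TTG TAA ACT CAA GTT ATA GTC GCG TTT TAC ACA TCC GGA GAC — no ATG→stop ORF.
Frame +3: ATG AAT ACC CCG CTC TAA CTT TTC ATG TTT TGT AAA CTC AAG TTA TAG TCG CGT TTT ACA CAT CCG GAG ACG — ATG at 3, stop TAA at 18 → 18 nt; ATG at 27, stop TAG at 48 → 24 nt.
Frame -1: CGT CTC CGG ATG TGT AAA ACG CGA CTA TAA CTT GAG TTT ACA AAA CAT GAA AAG TTA GAG CGG GGT ATT CAT — ATG at 10, stop TAA at 28 → 21 nt.
Frame -2: GTC TCC GGA TGT GTA AAA CGC GAC TAT AAC TTG AGT TTA CAA AAC ATG AAA AGT TAG AGC GGG GTA TTC ATG — ATG at 47, stop TAG at 56 → 12 nt.
Frame -3: TCT CCG GAT GTG TAA AAC GCG ACT ATA ACT TGA GTT TAC AAA ACA TGA AAA GTT AGA GCG GGG TAT TCA TGC — no ATG→stop ORF.
Longest ORF is 24 nt in frame +3 (positions 27–50).

+3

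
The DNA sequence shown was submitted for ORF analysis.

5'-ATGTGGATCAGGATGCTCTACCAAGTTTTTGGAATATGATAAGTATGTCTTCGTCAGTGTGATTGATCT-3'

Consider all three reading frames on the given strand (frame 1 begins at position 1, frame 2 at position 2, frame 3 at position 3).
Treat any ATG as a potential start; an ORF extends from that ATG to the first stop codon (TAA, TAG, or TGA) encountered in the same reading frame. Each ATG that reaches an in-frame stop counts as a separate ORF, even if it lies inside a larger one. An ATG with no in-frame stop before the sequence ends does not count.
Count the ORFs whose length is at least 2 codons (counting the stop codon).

Frame 1: ATG TGG ATC AGG ATG CTC TAC CAA GTT TTT GGA ATA TGA TAA GTA TGT CTT CGT CAG TGT GAT TGA TCT — ATG at 1, stop TGA at 37 → 39 nt; ATG at 13, stop TGA at 37 → 27 nt.
Frame 2: TGT GGA TCA GGA TGC TCT ACC AAG TTT TTG GAA TAT GAT AAG TAT GTC TTC GTC AGT GTG ATT GAT — no ATG→stop ORF.
Frame 3: GTG GAT CAG GAT GCT CTA CCA AGT TTT TGG AAT ATG ATA AGT ATG TCT TCG TCA GTG TGA TTG ATC — ATG at 36, stop TGA at 60 → 27 nt; ATG at 45, stop TGA at 60 → 18 nt.
ORFs ≥ 2 codons: frame 1 1–39 (13 codons), frame 1 13–39 (9 codons), frame 3 36–62 (9 codons), frame 3 45–62 (6 codons). Count = 4.

4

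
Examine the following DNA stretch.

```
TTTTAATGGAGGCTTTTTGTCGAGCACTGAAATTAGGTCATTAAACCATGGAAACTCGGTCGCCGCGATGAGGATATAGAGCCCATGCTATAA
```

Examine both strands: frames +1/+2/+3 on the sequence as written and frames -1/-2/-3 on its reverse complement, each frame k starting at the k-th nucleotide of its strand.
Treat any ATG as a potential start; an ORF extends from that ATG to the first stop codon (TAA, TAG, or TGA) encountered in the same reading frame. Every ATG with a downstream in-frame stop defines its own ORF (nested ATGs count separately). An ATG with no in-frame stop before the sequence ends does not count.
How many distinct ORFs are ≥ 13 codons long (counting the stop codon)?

Reverse complement (5'→3'): TTATAGCATGGGCTCTATATCCTCATCGCGGCGACCGAGTTTCCATGGTTTAATGACCTAATTTCAGTGCTCGACAAAAAGCCTCCATTAAAA
Frame +1: TTT TAA TGG AGG CTT TTT GTC GAG CAC TGA AAT TAG GTC ATT AAA CCA TGG AAA CTC GGT CGC CGC GAT GAG GAT ATA GAG CCC ATG CTA TAA — ATG at 85, stop TAA at 91 → 9 nt.
Frame +2: TTT AAT GGA GGC TTT TTG TCG AGC ACT GAA ATT AGG TCA TTA AAC CAT GGA AAC TCG GTC GCC GCG ATG AGG ATA TAG AGC CCA TGC TAT — ATG at 68, stop TAG at 77 → 12 nt.
Frame +3: TTA ATG GAG GCT TTT TGT CGA GCA CTG AAA TTA GGT CAT TAA ACC ATG GAA ACT CGG TCG CCG CGA TGA GGA TAT AGA GCC CAT GCT ATA — ATG at 6, stop TAA at 42 → 39 nt; ATG at 48, stop TGA at 69 → 24 nt.
Frame -1: TTA TAG CAT GGG CTC TAT ATC CTC ATC GCG GCG ACC GAG TTT CCA TGG TTT AAT GAC CTA ATT TCA GTG CTC GAC AAA AAG CCT CCA TTA AAA — no ATG→stop ORF.
Frame -2: TAT AGC ATG GGC TCT ATA TCC TCA TCG CGG CGA CCG AGT TTC CAT GGT TTA ATG ACC TAA TTT CAG TGC TCG ACA AAA AGC CTC CAT TAA — ATG at 8, stop TAA at 59 → 54 nt; ATG at 53, stop TAA at 59 → 9 nt.
Frame -3: ATA GCA TGG GCT CTA TAT CCT CAT CGC GGC GAC CGA GTT TCC ATG GTT TAA TGA CCT AAT TTC AGT GCT CGA CAA AAA GCC TCC ATT AAA — ATG at 45, stop TAA at 51 → 9 nt.
ORFs ≥ 13 codons: frame +3 6–44 (13 codons), frame -2 8–61 (18 codons). Count = 2.

2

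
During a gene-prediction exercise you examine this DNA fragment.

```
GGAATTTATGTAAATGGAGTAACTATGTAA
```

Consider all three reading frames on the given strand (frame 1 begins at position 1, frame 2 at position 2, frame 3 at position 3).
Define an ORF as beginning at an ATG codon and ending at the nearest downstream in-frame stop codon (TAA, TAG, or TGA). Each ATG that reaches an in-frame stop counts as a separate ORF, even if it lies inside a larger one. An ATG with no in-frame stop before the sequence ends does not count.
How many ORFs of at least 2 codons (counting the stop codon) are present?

Frame 1: GGA ATT TAT GTA AAT GGA GTA ACT ATG TAA — ATG at 25, stop TAA at 28 → 6 nt.
Frame 2: GAA TTT ATG TAA ATG GAG TAA CTA TGT — ATG at 8, stop TAA at 11 → 6 nt; ATG at 14, stop TAA at 20 → 9 nt.
Frame 3: AAT TTA TGT AAA TGG AGT AAC TAT GTA — no ATG→stop ORF.
ORFs ≥ 2 codons: frame 1 25–30 (2 codons), frame 2 8–13 (2 codons), frame 2 14–22 (3 codons). Count = 3.

3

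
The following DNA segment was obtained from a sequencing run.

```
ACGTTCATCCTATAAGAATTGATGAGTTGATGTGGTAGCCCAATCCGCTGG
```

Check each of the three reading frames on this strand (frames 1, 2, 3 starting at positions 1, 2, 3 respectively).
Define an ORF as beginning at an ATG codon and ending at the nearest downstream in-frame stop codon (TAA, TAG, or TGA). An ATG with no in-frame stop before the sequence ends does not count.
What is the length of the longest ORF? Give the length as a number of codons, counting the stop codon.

3

Frame 1: ACG TTC ATC CTA TAA GAA TTG ATG AGT TGA TGT GGT AGC CCA ATC CGC TGG — ATG at 22, stop TGA at 28 → 9 nt.
Frame 2: CGT TCA TCC TAT AAG AAT TGA TGA GTT GAT GTG GTA GCC CAA TCC GCT — no ATG→stop ORF.
Frame 3: GTT CAT CCT ATA AGA ATT GAT GAG TTG ATG TGG TAG CCC AAT CCG CTG — ATG at 30, stop TAG at 36 → 9 nt.
Longest: frame 1, positions 22–30, 9 nt = 3 codons = 2 aa. → 3 codons.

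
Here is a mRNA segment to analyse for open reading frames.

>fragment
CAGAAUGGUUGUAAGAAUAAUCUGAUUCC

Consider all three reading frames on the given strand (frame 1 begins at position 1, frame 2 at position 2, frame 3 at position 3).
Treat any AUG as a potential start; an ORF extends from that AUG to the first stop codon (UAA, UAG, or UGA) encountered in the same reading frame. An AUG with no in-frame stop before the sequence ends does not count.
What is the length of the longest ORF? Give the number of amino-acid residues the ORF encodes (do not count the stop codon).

6

Frame 1: CAG AAU GGU UGU AAG AAU AAU CUG AUU — no AUG→stop ORF.
Frame 2: AGA AUG GUU GUA AGA AUA AUC UGA UUC — AUG at 5, stop UGA at 23 → 21 nt.
Frame 3: GAA UGG UUG UAA GAA UAA UCU GAU UCC — no AUG→stop ORF.
Longest: frame 2, positions 5–25, 21 nt = 7 codons = 6 aa. → 6 amino acids.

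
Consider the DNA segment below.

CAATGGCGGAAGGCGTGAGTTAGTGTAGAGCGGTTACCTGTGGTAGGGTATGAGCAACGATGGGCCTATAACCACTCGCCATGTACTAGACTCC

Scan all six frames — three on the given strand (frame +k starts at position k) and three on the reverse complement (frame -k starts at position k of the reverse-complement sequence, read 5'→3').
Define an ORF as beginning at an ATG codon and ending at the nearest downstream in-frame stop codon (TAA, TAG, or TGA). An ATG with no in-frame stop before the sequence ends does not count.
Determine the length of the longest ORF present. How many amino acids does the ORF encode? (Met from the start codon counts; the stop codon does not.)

Reverse complement (5'→3'): GGAGTCTAGTACATGGCGAGTGGTTATAGGCCCATCGTTGCTCATACCCTACCACAGGTAACCGCTCTACACTAACTCACGCCTTCCGCCATTG
Frame +1: CAA TGG CGG AAG GCG TGA GTT AGT GTA GAG CGG TTA CCT GTG GTA GGG TAT GAG CAA CGA TGG GCC TAT AAC CAC TCG CCA TGT ACT AGA CTC — no ATG→stop ORF.
Frame +2: AAT GGC GGA AGG CGT GAG TTA GTG TAG AGC GGT TAC CTG TGG TAG GGT ATG AGC AAC GAT GGG CCT ATA ACC ACT CGC CAT GTA CTA GAC TCC — no ATG→stop ORF.
Frame +3: ATG GCG GAA GGC GTG AGT TAG TGT AGA GCG GTT ACC TGT GGT AGG GTA TGA GCA ACG ATG GGC CTA TAA CCA CTC GCC ATG TAC TAG ACT — ATG at 3, stop TAG at 21 → 21 nt; ATG at 60, stop TAA at 69 → 12 nt; ATG at 81, stop TAG at 87 → 9 nt.
Frame -1: GGA GTC TAG TAC ATG GCG AGT GGT TAT AGG CCC ATC GTT GCT CAT ACC CTA CCA CAG GTA ACC GCT CTA CAC TAA CTC ACG CCT TCC GCC ATT — ATG at 13, stop TAA at 73 → 63 nt.
Frame -2: GAG TCT AGT ACA TGG CGA GTG GTT ATA GGC CCA TCG TTG CTC ATA CCC TAC CAC AGG TAA CCG CTC TAC ACT AAC TCA CGC CTT CCG CCA TTG — no ATG→stop ORF.
Frame -3: AGT CTA GTA CAT GGC GAG TGG TTA TAG GCC CAT CGT TGC TCA TAC CCT ACC ACA GGT AAC CGC TCT ACA CTA ACT CAC GCC TTC CGC CAT — no ATG→stop ORF.
Longest: frame -1, positions 13–75, 63 nt = 21 codons = 20 aa. → 20 amino acids.

20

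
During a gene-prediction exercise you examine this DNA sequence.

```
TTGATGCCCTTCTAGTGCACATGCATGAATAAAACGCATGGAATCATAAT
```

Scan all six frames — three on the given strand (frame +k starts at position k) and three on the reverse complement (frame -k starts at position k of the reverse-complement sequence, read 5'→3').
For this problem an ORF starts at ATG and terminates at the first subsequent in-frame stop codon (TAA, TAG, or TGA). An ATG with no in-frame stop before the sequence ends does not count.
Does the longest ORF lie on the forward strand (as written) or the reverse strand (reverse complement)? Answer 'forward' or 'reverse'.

reverse

Reverse complement (5'→3'): ATTATGATTCCATGCGTTTTATTCATGCATGTGCACTAGAAGGGCATCAA
Frame +1: TTG ATG CCC TTC TAG TGC ACA TGC ATG AAT AAA ACG CAT GGA ATC ATA — ATG at 4, stop TAG at 13 → 12 nt.
Frame +2: TGA TGC CCT TCT AGT GCA CAT GCA TGA ATA AAA CGC ATG GAA TCA TAA — ATG at 38, stop TAA at 47 → 12 nt.
Frame +3: GAT GCC CTT CTA GTG CAC ATG CAT GAA TAA AAC GCA TGG AAT CAT AAT — ATG at 21, stop TAA at 30 → 12 nt.
Frame -1: ATT ATG ATT CCA TGC GTT TTA TTC ATG CAT GTG CAC TAG AAG GGC ATC — ATG at 4, stop TAG at 37 → 36 nt; ATG at 25, stop TAG at 37 → 15 nt.
Frame -2: TTA TGA TTC CAT GCG TTT TAT TCA TGC ATG TGC ACT AGA AGG GCA TCA — no ATG→stop ORF.
Frame -3: TAT GAT TCC ATG CGT TTT ATT CAT GCA TGT GCA CTA GAA GGG CAT CAA — no ATG→stop ORF.
Forward-strand max 12 nt; reverse-strand max 36 nt. The reverse strand has the longer ORF.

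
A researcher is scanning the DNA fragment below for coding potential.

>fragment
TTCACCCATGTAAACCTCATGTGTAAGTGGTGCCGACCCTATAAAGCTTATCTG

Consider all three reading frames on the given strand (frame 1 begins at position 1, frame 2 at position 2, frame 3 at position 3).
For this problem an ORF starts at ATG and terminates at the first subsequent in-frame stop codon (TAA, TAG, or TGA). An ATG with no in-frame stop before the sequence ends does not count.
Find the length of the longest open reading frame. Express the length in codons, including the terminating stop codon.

2

Frame 1: TTC ACC CAT GTA AAC CTC ATG TGT AAG TGG TGC CGA CCC TAT AAA GCT TAT CTG — no ATG→stop ORF.
Frame 2: TCA CCC ATG TAA ACC TCA TGT GTA AGT GGT GCC GAC CCT ATA AAG CTT ATC — ATG at 8, stop TAA at 11 → 6 nt.
Frame 3: CAC CCA TGT AAA CCT CAT GTG TAA GTG GTG CCG ACC CTA TAA AGC TTA TCT — no ATG→stop ORF.
Longest: frame 2, positions 8–13, 6 nt = 2 codons = 1 aa. → 2 codons.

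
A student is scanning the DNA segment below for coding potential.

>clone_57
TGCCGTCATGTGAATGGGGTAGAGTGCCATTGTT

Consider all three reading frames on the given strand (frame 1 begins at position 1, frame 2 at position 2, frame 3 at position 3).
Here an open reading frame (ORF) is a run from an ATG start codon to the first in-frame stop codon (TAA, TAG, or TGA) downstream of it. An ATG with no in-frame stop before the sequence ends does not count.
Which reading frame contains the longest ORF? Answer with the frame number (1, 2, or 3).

Frame 1: TGC CGT CAT GTG AAT GGG GTA GAG TGC CAT TGT — no ATG→stop ORF.
Frame 2: GCC GTC ATG TGA ATG GGG TAG AGT GCC ATT GTT — ATG at 8, stop TGA at 11 → 6 nt; ATG at 14, stop TAG at 20 → 9 nt.
Frame 3: CCG TCA TGT GAA TGG GGT AGA GTG CCA TTG — no ATG→stop ORF.
Longest ORF is 9 nt in frame 2 (positions 14–22).

2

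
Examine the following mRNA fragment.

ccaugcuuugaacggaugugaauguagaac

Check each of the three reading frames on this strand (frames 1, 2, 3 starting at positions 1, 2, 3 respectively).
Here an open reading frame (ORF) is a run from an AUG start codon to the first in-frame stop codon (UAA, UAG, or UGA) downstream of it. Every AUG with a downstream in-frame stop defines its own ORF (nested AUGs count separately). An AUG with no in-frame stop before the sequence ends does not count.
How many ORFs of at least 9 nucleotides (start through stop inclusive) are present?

1

Frame 1: CCA UGC UUU GAA CGG AUG UGA AUG UAG AAC — AUG at 16, stop UGA at 19 → 6 nt; AUG at 22, stop UAG at 25 → 6 nt.
Frame 2: CAU GCU UUG AAC GGA UGU GAA UGU AGA — no AUG→stop ORF.
Frame 3: AUG CUU UGA ACG GAU GUG AAU GUA GAA — AUG at 3, stop UGA at 9 → 9 nt.
ORFs ≥ 9 nucleotides: frame 3 3–11 (9 nucleotides). Count = 1.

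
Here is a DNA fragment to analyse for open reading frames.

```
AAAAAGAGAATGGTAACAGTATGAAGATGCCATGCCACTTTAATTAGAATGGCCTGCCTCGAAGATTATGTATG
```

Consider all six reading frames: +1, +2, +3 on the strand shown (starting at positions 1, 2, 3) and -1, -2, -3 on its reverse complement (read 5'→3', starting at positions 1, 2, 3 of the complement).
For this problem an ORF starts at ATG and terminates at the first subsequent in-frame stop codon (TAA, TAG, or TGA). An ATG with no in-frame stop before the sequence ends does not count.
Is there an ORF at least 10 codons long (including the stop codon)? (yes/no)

no

Reverse complement (5'→3'): CATACATAATCTTCGAGGCAGGCCATTCTAATTAAAGTGGCATGGCATCTTCATACTGTTACCATTCTCTTTTT
Frame +1: AAA AAG AGA ATG GTA ACA GTA TGA AGA TGC CAT GCC ACT TTA ATT AGA ATG GCC TGC CTC GAA GAT TAT GTA — ATG at 10, stop TGA at 22 → 15 nt.
Frame +2: AAA AGA GAA TGG TAA CAG TAT GAA GAT GCC ATG CCA CTT TAA TTA GAA TGG CCT GCC TCG AAG ATT ATG TAT — ATG at 32, stop TAA at 41 → 12 nt.
Frame +3: AAA GAG AAT GGT AAC AGT ATG AAG ATG CCA TGC CAC TTT AAT TAG AAT GGC CTG CCT CGA AGA TTA TGT ATG — ATG at 21, stop TAG at 45 → 27 nt; ATG at 27, stop TAG at 45 → 21 nt.
Frame -1: CAT ACA TAA TCT TCG AGG CAG GCC ATT CTA ATT AAA GTG GCA TGG CAT CTT CAT ACT GTT ACC ATT CTC TTT — no ATG→stop ORF.
Frame -2: ATA CAT AAT CTT CGA GGC AGG CCA TTC TAA TTA AAG TGG CAT GGC ATC TTC ATA CTG TTA CCA TTC TCT TTT — no ATG→stop ORF.
Frame -3: TAC ATA ATC TTC GAG GCA GGC CAT TCT AAT TAA AGT GGC ATG GCA TCT TCA TAC TGT TAC CAT TCT CTT TTT — no ATG→stop ORF.
Largest ORF found is 9 codons < 10, so no.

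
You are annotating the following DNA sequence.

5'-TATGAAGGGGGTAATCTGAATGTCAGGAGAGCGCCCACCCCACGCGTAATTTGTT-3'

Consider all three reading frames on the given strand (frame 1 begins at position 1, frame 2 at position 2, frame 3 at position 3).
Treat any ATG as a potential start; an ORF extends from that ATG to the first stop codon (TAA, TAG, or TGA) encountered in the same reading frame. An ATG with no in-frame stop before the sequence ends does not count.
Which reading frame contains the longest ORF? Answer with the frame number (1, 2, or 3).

Frame 1: TAT GAA GGG GGT AAT CTG AAT GTC AGG AGA GCG CCC ACC CCA CGC GTA ATT TGT — no ATG→stop ORF.
Frame 2: ATG AAG GGG GTA ATC TGA ATG TCA GGA GAG CGC CCA CCC CAC GCG TAA TTT GTT — ATG at 2, stop TGA at 17 → 18 nt; ATG at 20, stop TAA at 47 → 30 nt.
Frame 3: TGA AGG GGG TAA TCT GAA TGT CAG GAG AGC GCC CAC CCC ACG CGT AAT TTG — no ATG→stop ORF.
Longest ORF is 30 nt in frame 2 (positions 20–49).

2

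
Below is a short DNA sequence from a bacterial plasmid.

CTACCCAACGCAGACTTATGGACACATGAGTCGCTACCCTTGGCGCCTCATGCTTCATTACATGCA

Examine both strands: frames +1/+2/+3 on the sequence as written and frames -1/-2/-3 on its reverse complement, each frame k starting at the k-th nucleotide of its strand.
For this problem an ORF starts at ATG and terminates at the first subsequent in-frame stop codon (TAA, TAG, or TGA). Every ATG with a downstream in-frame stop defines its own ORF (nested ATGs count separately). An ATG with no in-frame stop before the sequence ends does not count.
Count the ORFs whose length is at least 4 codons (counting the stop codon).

Reverse complement (5'→3'): TGCATGTAATGAAGCATGAGGCGCCAAGGGTAGCGACTCATGTGTCCATAAGTCTGCGTTGGGTAG
Frame +1: CTA CCC AAC GCA GAC TTA TGG ACA CAT GAG TCG CTA CCC TTG GCG CCT CAT GCT TCA TTA CAT GCA — no ATG→stop ORF.
Frame +2: TAC CCA ACG CAG ACT TAT GGA CAC ATG AGT CGC TAC CCT TGG CGC CTC ATG CTT CAT TAC ATG — no ATG→stop ORF.
Frame +3: ACC CAA CGC AGA CTT ATG GAC ACA TGA GTC GCT ACC CTT GGC GCC TCA TGC TTC ATT ACA TGC — ATG at 18, stop TGA at 27 → 12 nt.
Frame -1: TGC ATG TAA TGA AGC ATG AGG CGC CAA GGG TAG CGA CTC ATG TGT CCA TAA GTC TGC GTT GGG TAG — ATG at 4, stop TAA at 7 → 6 nt; ATG at 16, stop TAG at 31 → 18 nt; ATG at 40, stop TAA at 49 → 12 nt.
Frame -2: GCA TGT AAT GAA GCA TGA GGC GCC AAG GGT AGC GAC TCA TGT GTC CAT AAG TCT GCG TTG GGT — no ATG→stop ORF.
Frame -3: CAT GTA ATG AAG CAT GAG GCG CCA AGG GTA GCG ACT CAT GTG TCC ATA AGT CTG CGT TGG GTA — no ATG→stop ORF.
ORFs ≥ 4 codons: frame +3 18–29 (4 codons), frame -1 16–33 (6 codons), frame -1 40–51 (4 codons). Count = 3.

3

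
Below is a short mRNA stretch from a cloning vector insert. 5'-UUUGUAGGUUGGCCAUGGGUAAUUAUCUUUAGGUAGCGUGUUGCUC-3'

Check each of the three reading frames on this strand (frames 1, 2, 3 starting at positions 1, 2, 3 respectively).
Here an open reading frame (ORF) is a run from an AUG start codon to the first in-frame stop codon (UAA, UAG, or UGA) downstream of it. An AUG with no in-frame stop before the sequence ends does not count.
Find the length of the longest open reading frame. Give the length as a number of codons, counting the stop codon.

Frame 1: UUU GUA GGU UGG CCA UGG GUA AUU AUC UUU AGG UAG CGU GUU GCU — no AUG→stop ORF.
Frame 2: UUG UAG GUU GGC CAU GGG UAA UUA UCU UUA GGU AGC GUG UUG CUC — no AUG→stop ORF.
Frame 3: UGU AGG UUG GCC AUG GGU AAU UAU CUU UAG GUA GCG UGU UGC — AUG at 15, stop UAG at 30 → 18 nt.
Longest: frame 3, positions 15–32, 18 nt = 6 codons = 5 aa. → 6 codons.

6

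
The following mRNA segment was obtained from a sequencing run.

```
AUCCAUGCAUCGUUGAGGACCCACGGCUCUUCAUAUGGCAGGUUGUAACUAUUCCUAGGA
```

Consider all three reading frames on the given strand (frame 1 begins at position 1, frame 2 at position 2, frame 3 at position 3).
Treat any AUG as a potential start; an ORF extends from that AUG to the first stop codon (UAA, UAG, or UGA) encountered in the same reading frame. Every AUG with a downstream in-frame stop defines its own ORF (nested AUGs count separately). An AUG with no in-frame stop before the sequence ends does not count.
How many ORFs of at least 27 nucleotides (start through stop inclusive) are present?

0

Frame 1: AUC CAU GCA UCG UUG AGG ACC CAC GGC UCU UCA UAU GGC AGG UUG UAA CUA UUC CUA GGA — no AUG→stop ORF.
Frame 2: UCC AUG CAU CGU UGA GGA CCC ACG GCU CUU CAU AUG GCA GGU UGU AAC UAU UCC UAG — AUG at 5, stop UGA at 14 → 12 nt; AUG at 35, stop UAG at 56 → 24 nt.
Frame 3: CCA UGC AUC GUU GAG GAC CCA CGG CUC UUC AUA UGG CAG GUU GUA ACU AUU CCU AGG — no AUG→stop ORF.
No ORF reaches 27 nucleotides. Count = 0.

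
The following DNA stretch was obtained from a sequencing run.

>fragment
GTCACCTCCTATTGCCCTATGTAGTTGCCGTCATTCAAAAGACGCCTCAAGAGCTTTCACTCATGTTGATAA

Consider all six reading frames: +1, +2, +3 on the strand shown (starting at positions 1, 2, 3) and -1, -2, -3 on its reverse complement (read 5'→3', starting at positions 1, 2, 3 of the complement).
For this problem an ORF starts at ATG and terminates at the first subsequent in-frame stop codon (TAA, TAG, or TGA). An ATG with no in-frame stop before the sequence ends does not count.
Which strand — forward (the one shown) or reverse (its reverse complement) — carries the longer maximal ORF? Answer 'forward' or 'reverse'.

reverse

Reverse complement (5'→3'): TTATCAACATGAGTGAAAGCTCTTGAGGCGTCTTTTGAATGACGGCAACTACATAGGGCAATAGGAGGTGAC
Frame +1: GTC ACC TCC TAT TGC CCT ATG TAG TTG CCG TCA TTC AAA AGA CGC CTC AAG AGC TTT CAC TCA TGT TGA TAA — ATG at 19, stop TAG at 22 → 6 nt.
Frame +2: TCA CCT CCT ATT GCC CTA TGT AGT TGC CGT CAT TCA AAA GAC GCC TCA AGA GCT TTC ACT CAT GTT GAT — no ATG→stop ORF.
Frame +3: CAC CTC CTA TTG CCC TAT GTA GTT GCC GTC ATT CAA AAG ACG CCT CAA GAG CTT TCA CTC ATG TTG ATA — no ATG→stop ORF.
Frame -1: TTA TCA ACA TGA GTG AAA GCT CTT GAG GCG TCT TTT GAA TGA CGG CAA CTA CAT AGG GCA ATA GGA GGT GAC — no ATG→stop ORF.
Frame -2: TAT CAA CAT GAG TGA AAG CTC TTG AGG CGT CTT TTG AAT GAC GGC AAC TAC ATA GGG CAA TAG GAG GTG — no ATG→stop ORF.
Frame -3: ATC AAC ATG AGT GAA AGC TCT TGA GGC GTC TTT TGA ATG ACG GCA ACT ACA TAG GGC AAT AGG AGG TGA — ATG at 9, stop TGA at 24 → 18 nt; ATG at 39, stop TAG at 54 → 18 nt.
Forward-strand max 6 nt; reverse-strand max 18 nt. The reverse strand has the longer ORF.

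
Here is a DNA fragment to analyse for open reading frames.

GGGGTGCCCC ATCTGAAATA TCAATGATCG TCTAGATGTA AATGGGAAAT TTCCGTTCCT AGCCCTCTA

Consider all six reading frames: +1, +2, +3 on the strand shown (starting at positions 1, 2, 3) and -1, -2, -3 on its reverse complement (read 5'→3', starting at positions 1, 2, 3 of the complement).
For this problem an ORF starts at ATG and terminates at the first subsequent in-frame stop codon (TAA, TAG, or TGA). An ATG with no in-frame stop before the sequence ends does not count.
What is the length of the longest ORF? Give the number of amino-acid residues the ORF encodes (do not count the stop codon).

6

Reverse complement (5'→3'): TAGAGGGCTAGGAACGGAAATTTCCCATTTACATCTAGACGATCATTGATATTTCAGATGGGGCACCCC
Frame +1: GGG GTG CCC CAT CTG AAA TAT CAA TGA TCG TCT AGA TGT AAA TGG GAA ATT TCC GTT CCT AGC CCT CTA — no ATG→stop ORF.
Frame +2: GGG TGC CCC ATC TGA AAT ATC AAT GAT CGT CTA GAT GTA AAT GGG AAA TTT CCG TTC CTA GCC CTC — no ATG→stop ORF.
Frame +3: GGT GCC CCA TCT GAA ATA TCA ATG ATC GTC TAG ATG TAA ATG GGA AAT TTC CGT TCC TAG CCC TCT — ATG at 24, stop TAG at 33 → 12 nt; ATG at 36, stop TAA at 39 → 6 nt; ATG at 42, stop TAG at 60 → 21 nt.
Frame -1: TAG AGG GCT AGG AAC GGA AAT TTC CCA TTT ACA TCT AGA CGA TCA TTG ATA TTT CAG ATG GGG CAC CCC — no ATG→stop ORF.
Frame -2: AGA GGG CTA GGA ACG GAA ATT TCC CAT TTA CAT CTA GAC GAT CAT TGA TAT TTC AGA TGG GGC ACC — no ATG→stop ORF.
Frame -3: GAG GGC TAG GAA CGG AAA TTT CCC ATT TAC ATC TAG ACG ATC ATT GAT ATT TCA GAT GGG GCA CCC — no ATG→stop ORF.
Longest: frame +3, positions 42–62, 21 nt = 7 codons = 6 aa. → 6 amino acids.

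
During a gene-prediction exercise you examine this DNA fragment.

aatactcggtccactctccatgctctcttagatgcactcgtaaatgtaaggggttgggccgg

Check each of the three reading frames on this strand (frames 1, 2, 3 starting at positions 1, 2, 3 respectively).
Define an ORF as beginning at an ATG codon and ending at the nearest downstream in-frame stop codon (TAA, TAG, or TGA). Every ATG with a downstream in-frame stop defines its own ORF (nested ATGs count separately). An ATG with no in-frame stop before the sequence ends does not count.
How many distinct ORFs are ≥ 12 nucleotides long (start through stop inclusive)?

2

Frame 1: AAT ACT CGG TCC ACT CTC CAT GCT CTC TTA GAT GCA CTC GTA AAT GTA AGG GGT TGG GCC — no ATG→stop ORF.
Frame 2: ATA CTC GGT CCA CTC TCC ATG CTC TCT TAG ATG CAC TCG TAA ATG TAA GGG GTT GGG CCG — ATG at 20, stop TAG at 29 → 12 nt; ATG at 32, stop TAA at 41 → 12 nt; ATG at 44, stop TAA at 47 → 6 nt.
Frame 3: TAC TCG GTC CAC TCT CCA TGC TCT CTT AGA TGC ACT CGT AAA TGT AAG GGG TTG GGC CGG — no ATG→stop ORF.
ORFs ≥ 12 nucleotides: frame 2 20–31 (12 nucleotides), frame 2 32–43 (12 nucleotides). Count = 2.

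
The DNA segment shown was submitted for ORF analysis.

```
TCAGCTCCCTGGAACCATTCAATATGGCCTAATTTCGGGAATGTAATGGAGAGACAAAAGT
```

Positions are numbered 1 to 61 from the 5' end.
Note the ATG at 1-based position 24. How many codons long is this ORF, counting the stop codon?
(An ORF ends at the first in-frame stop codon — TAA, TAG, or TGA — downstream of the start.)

Codons from position 24: ATG (24–26), GCC (27–29), TAA (30–32).
TAA is the first in-frame stop; that's 3 codons including the stop.

3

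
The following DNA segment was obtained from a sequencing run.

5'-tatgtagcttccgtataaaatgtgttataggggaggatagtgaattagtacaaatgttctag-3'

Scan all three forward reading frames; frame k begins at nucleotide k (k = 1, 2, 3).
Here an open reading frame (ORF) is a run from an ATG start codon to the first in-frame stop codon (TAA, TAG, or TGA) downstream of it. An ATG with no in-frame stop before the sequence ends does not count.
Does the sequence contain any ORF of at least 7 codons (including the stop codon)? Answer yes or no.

yes

Frame 1: TAT GTA GCT TCC GTA TAA AAT GTG TTA TAG GGG AGG ATA GTG AAT TAG TAC AAA TGT TCT — no ATG→stop ORF.
Frame 2: ATG TAG CTT CCG TAT AAA ATG TGT TAT AGG GGA GGA TAG TGA ATT AGT ACA AAT GTT CTA — ATG at 2, stop TAG at 5 → 6 nt; ATG at 20, stop TAG at 38 → 21 nt.
Frame 3: TGT AGC TTC CGT ATA AAA TGT GTT ATA GGG GAG GAT AGT GAA TTA GTA CAA ATG TTC TAG — ATG at 54, stop TAG at 60 → 9 nt.
Frame 2 has an ORF of 7 codons (positions 20–40) ≥ 7, so yes.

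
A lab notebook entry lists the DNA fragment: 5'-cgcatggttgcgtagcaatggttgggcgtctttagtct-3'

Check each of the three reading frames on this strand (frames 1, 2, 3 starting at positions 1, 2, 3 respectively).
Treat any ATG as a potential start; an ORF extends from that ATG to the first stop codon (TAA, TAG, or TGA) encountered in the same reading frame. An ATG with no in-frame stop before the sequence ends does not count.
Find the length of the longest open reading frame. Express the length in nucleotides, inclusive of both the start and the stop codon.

18

Frame 1: CGC ATG GTT GCG TAG CAA TGG TTG GGC GTC TTT AGT — ATG at 4, stop TAG at 13 → 12 nt.
Frame 2: GCA TGG TTG CGT AGC AAT GGT TGG GCG TCT TTA GTC — no ATG→stop ORF.
Frame 3: CAT GGT TGC GTA GCA ATG GTT GGG CGT CTT TAG TCT — ATG at 18, stop TAG at 33 → 18 nt.
Longest: frame 3, positions 18–35, 18 nt = 6 codons = 5 aa. → 18 nucleotides.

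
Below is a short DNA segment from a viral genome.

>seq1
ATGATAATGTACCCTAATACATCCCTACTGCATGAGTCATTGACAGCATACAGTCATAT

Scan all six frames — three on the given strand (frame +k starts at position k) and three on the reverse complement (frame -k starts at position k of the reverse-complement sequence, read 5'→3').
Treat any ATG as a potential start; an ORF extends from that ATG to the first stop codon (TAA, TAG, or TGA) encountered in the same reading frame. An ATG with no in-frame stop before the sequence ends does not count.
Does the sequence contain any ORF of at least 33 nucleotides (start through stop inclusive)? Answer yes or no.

Reverse complement (5'→3'): ATATGACTGTATGCTGTCAATGACTCATGCAGTAGGGATGTATTAGGGTACATTATCAT
Frame +1: ATG ATA ATG TAC CCT AAT ACA TCC CTA CTG CAT GAG TCA TTG ACA GCA TAC AGT CAT — no ATG→stop ORF.
Frame +2: TGA TAA TGT ACC CTA ATA CAT CCC TAC TGC ATG AGT CAT TGA CAG CAT ACA GTC ATA — ATG at 32, stop TGA at 41 → 12 nt.
Frame +3: GAT AAT GTA CCC TAA TAC ATC CCT ACT GCA TGA GTC ATT GAC AGC ATA CAG TCA TAT — no ATG→stop ORF.
Frame -1: ATA TGA CTG TAT GCT GTC AAT GAC TCA TGC AGT AGG GAT GTA TTA GGG TAC ATT ATC — no ATG→stop ORF.
Frame -2: TAT GAC TGT ATG CTG TCA ATG ACT CAT GCA GTA GGG ATG TAT TAG GGT ACA TTA TCA — ATG at 11, stop TAG at 44 → 36 nt; ATG at 20, stop TAG at 44 → 27 nt; ATG at 38, stop TAG at 44 → 9 nt.
Frame -3: ATG ACT GTA TGC TGT CAA TGA CTC ATG CAG TAG GGA TGT ATT AGG GTA CAT TAT CAT — ATG at 3, stop TGA at 21 → 21 nt; ATG at 27, stop TAG at 33 → 9 nt.
Frame -2 has an ORF of 36 nucleotides (positions 11–46) ≥ 33, so yes.

yes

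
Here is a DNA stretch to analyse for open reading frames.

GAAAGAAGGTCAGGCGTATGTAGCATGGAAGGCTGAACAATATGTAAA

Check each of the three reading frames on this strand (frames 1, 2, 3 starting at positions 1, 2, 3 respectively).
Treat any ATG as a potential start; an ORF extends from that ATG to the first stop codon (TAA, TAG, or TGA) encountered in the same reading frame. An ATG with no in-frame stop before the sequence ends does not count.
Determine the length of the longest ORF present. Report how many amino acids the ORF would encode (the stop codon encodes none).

Frame 1: GAA AGA AGG TCA GGC GTA TGT AGC ATG GAA GGC TGA ACA ATA TGT AAA — ATG at 25, stop TGA at 34 → 12 nt.
Frame 2: AAA GAA GGT CAG GCG TAT GTA GCA TGG AAG GCT GAA CAA TAT GTA — no ATG→stop ORF.
Frame 3: AAG AAG GTC AGG CGT ATG TAG CAT GGA AGG CTG AAC AAT ATG TAA — ATG at 18, stop TAG at 21 → 6 nt; ATG at 42, stop TAA at 45 → 6 nt.
Longest: frame 1, positions 25–36, 12 nt = 4 codons = 3 aa. → 3 amino acids.

3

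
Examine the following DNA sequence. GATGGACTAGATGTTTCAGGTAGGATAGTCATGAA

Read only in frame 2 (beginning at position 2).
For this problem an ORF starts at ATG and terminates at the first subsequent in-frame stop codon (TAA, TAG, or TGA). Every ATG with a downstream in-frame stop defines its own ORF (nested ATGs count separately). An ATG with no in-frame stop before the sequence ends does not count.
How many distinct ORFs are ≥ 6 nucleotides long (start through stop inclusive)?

2

Frame 2: ATG GAC TAG ATG TTT CAG GTA GGA TAG TCA TGA — ATG at 2, stop TAG at 8 → 9 nt; ATG at 11, stop TAG at 26 → 18 nt.
ORFs ≥ 6 nucleotides: frame 2 2–10 (9 nucleotides), frame 2 11–28 (18 nucleotides). Count = 2.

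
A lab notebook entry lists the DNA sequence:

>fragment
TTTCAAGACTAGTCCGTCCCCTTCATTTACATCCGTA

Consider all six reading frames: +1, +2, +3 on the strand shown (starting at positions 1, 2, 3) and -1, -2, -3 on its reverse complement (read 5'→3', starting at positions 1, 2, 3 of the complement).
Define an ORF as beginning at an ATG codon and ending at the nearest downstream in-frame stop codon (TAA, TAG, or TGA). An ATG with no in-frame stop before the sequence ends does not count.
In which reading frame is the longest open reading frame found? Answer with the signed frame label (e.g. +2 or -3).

-3

Reverse complement (5'→3'): TACGGATGTAAATGAAGGGGACGGACTAGTCTTGAAA
Frame +1: TTT CAA GAC TAG TCC GTC CCC TTC ATT TAC ATC CGT — no ATG→stop ORF.
Frame +2: TTC AAG ACT AGT CCG TCC CCT TCA TTT ACA TCC GTA — no ATG→stop ORF.
Frame +3: TCA AGA CTA GTC CGT CCC CTT CAT TTA CAT CCG — no ATG→stop ORF.
Frame -1: TAC GGA TGT AAA TGA AGG GGA CGG ACT AGT CTT GAA — no ATG→stop ORF.
Frame -2: ACG GAT GTA AAT GAA GGG GAC GGA CTA GTC TTG AAA — no ATG→stop ORF.
Frame -3: CGG ATG TAA ATG AAG GGG ACG GAC TAG TCT TGA — ATG at 6, stop TAA at 9 → 6 nt; ATG at 12, stop TAG at 27 → 18 nt.
Longest ORF is 18 nt in frame -3 (positions 12–29).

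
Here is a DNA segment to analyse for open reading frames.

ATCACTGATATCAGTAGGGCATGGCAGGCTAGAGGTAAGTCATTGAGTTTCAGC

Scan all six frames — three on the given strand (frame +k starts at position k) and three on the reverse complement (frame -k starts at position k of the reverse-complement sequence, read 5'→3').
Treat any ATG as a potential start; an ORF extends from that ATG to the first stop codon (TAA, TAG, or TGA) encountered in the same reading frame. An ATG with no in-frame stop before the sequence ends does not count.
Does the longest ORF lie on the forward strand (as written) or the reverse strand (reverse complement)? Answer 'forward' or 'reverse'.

Reverse complement (5'→3'): GCTGAAACTCAATGACTTACCTCTAGCCTGCCATGCCCTACTGATATCAGTGAT
Frame +1: ATC ACT GAT ATC AGT AGG GCA TGG CAG GCT AGA GGT AAG TCA TTG AGT TTC AGC — no ATG→stop ORF.
Frame +2: TCA CTG ATA TCA GTA GGG CAT GGC AGG CTA GAG GTA AGT CAT TGA GTT TCA — no ATG→stop ORF.
Frame +3: CAC TGA TAT CAG TAG GGC ATG GCA GGC TAG AGG TAA GTC ATT GAG TTT CAG — ATG at 21, stop TAG at 30 → 12 nt.
Frame -1: GCT GAA ACT CAA TGA CTT ACC TCT AGC CTG CCA TGC CCT ACT GAT ATC AGT GAT — no ATG→stop ORF.
Frame -2: CTG AAA CTC AAT GAC TTA CCT CTA GCC TGC CAT GCC CTA CTG ATA TCA GTG — no ATG→stop ORF.
Frame -3: TGA AAC TCA ATG ACT TAC CTC TAG CCT GCC ATG CCC TAC TGA TAT CAG TGA — ATG at 12, stop TAG at 24 → 15 nt; ATG at 33, stop TGA at 42 → 12 nt.
Forward-strand max 12 nt; reverse-strand max 15 nt. The reverse strand has the longer ORF.

reverse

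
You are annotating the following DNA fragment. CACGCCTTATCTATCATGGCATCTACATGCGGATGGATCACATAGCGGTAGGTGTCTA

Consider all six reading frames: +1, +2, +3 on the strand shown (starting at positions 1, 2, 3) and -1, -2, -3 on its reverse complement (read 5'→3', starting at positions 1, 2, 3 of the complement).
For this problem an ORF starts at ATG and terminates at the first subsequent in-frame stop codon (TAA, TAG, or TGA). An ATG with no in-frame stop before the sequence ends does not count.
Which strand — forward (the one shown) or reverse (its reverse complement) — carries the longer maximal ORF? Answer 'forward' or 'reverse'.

Reverse complement (5'→3'): TAGACACCTACCGCTATGTGATCCATCCGCATGTAGATGCCATGATAGATAAGGCGTG
Frame +1: CAC GCC TTA TCT ATC ATG GCA TCT ACA TGC GGA TGG ATC ACA TAG CGG TAG GTG TCT — ATG at 16, stop TAG at 43 → 30 nt.
Frame +2: ACG CCT TAT CTA TCA TGG CAT CTA CAT GCG GAT GGA TCA CAT AGC GGT AGG TGT CTA — no ATG→stop ORF.
Frame +3: CGC CTT ATC TAT CAT GGC ATC TAC ATG CGG ATG GAT CAC ATA GCG GTA GGT GTC — no ATG→stop ORF.
Frame -1: TAG ACA CCT ACC GCT ATG TGA TCC ATC CGC ATG TAG ATG CCA TGA TAG ATA AGG CGT — ATG at 16, stop TGA at 19 → 6 nt; ATG at 31, stop TAG at 34 → 6 nt; ATG at 37, stop TGA at 43 → 9 nt.
Frame -2: AGA CAC CTA CCG CTA TGT GAT CCA TCC GCA TGT AGA TGC CAT GAT AGA TAA GGC GTG — no ATG→stop ORF.
Frame -3: GAC ACC TAC CGC TAT GTG ATC CAT CCG CAT GTA GAT GCC ATG ATA GAT AAG GCG — no ATG→stop ORF.
Forward-strand max 30 nt; reverse-strand max 9 nt. The forward strand has the longer ORF.

forward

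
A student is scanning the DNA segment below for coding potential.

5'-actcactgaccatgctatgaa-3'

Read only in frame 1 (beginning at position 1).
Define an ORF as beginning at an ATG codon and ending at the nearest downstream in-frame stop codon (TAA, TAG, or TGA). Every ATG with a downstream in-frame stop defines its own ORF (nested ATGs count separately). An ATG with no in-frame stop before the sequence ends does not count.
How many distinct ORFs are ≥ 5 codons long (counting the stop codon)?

Frame 1: ACT CAC TGA CCA TGC TAT GAA — no ATG→stop ORF.
No ORF reaches 5 codons. Count = 0.

0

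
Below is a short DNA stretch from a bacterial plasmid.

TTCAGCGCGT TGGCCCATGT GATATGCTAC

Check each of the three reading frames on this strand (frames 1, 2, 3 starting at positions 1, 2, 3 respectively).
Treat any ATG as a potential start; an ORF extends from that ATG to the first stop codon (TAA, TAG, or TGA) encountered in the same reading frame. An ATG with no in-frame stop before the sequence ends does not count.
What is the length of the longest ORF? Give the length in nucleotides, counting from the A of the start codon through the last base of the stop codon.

6

Frame 1: TTC AGC GCG TTG GCC CAT GTG ATA TGC TAC — no ATG→stop ORF.
Frame 2: TCA GCG CGT TGG CCC ATG TGA TAT GCT — ATG at 17, stop TGA at 20 → 6 nt.
Frame 3: CAG CGC GTT GGC CCA TGT GAT ATG CTA — no ATG→stop ORF.
Longest: frame 2, positions 17–22, 6 nt = 2 codons = 1 aa. → 6 nucleotides.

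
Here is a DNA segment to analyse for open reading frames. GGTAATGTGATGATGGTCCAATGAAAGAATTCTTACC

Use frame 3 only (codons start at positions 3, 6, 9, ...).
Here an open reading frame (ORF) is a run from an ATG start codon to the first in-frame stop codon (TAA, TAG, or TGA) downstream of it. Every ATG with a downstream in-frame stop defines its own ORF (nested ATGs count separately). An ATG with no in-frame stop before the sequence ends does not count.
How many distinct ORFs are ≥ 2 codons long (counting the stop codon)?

0

Frame 3: TAA TGT GAT GAT GGT CCA ATG AAA GAA TTC TTA — no ATG→stop ORF.
No ORF reaches 2 codons. Count = 0.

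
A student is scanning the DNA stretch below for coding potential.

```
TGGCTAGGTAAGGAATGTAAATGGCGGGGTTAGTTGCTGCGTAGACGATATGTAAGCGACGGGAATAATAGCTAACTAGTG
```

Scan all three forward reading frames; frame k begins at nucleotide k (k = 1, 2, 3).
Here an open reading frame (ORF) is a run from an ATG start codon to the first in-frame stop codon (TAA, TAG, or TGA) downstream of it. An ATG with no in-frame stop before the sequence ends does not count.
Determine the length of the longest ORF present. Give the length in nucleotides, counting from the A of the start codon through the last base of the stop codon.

24

Frame 1: TGG CTA GGT AAG GAA TGT AAA TGG CGG GGT TAG TTG CTG CGT AGA CGA TAT GTA AGC GAC GGG AAT AAT AGC TAA CTA GTG — no ATG→stop ORF.
Frame 2: GGC TAG GTA AGG AAT GTA AAT GGC GGG GTT AGT TGC TGC GTA GAC GAT ATG TAA GCG ACG GGA ATA ATA GCT AAC TAG — ATG at 50, stop TAA at 53 → 6 nt.
Frame 3: GCT AGG TAA GGA ATG TAA ATG GCG GGG TTA GTT GCT GCG TAG ACG ATA TGT AAG CGA CGG GAA TAA TAG CTA ACT AGT — ATG at 15, stop TAA at 18 → 6 nt; ATG at 21, stop TAG at 42 → 24 nt.
Longest: frame 3, positions 21–44, 24 nt = 8 codons = 7 aa. → 24 nucleotides.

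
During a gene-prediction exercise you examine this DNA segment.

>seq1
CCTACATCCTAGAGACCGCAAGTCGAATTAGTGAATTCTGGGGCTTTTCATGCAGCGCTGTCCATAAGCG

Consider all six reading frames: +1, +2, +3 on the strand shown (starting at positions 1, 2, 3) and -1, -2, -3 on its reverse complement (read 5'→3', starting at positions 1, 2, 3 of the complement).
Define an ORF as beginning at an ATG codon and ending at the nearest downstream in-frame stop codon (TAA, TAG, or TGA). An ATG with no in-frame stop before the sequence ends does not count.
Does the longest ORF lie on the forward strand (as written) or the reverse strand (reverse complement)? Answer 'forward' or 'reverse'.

Reverse complement (5'→3'): CGCTTATGGACAGCGCTGCATGAAAAGCCCCAGAATTCACTAATTCGACTTGCGGTCTCTAGGATGTAGG
Frame +1: CCT ACA TCC TAG AGA CCG CAA GTC GAA TTA GTG AAT TCT GGG GCT TTT CAT GCA GCG CTG TCC ATA AGC — no ATG→stop ORF.
Frame +2: CTA CAT CCT AGA GAC CGC AAG TCG AAT TAG TGA ATT CTG GGG CTT TTC ATG CAG CGC TGT CCA TAA GCG — ATG at 50, stop TAA at 65 → 18 nt.
Frame +3: TAC ATC CTA GAG ACC GCA AGT CGA ATT AGT GAA TTC TGG GGC TTT TCA TGC AGC GCT GTC CAT AAG — no ATG→stop ORF.
Frame -1: CGC TTA TGG ACA GCG CTG CAT GAA AAG CCC CAG AAT TCA CTA ATT CGA CTT GCG GTC TCT AGG ATG TAG — ATG at 64, stop TAG at 67 → 6 nt.
Frame -2: GCT TAT GGA CAG CGC TGC ATG AAA AGC CCC AGA ATT CAC TAA TTC GAC TTG CGG TCT CTA GGA TGT AGG — ATG at 20, stop TAA at 41 → 24 nt.
Frame -3: CTT ATG GAC AGC GCT GCA TGA AAA GCC CCA GAA TTC ACT AAT TCG ACT TGC GGT CTC TAG GAT GTA — ATG at 6, stop TGA at 21 → 18 nt.
Forward-strand max 18 nt; reverse-strand max 24 nt. The reverse strand has the longer ORF.

reverse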